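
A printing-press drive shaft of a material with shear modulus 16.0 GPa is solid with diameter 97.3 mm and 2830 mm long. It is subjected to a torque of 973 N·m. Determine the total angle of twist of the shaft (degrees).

J = πd⁴/32 = π(0.0973)⁴/32 = 8.799×10^-6 m⁴.
θ = T·L/(G·J) = 973.0 × 2.83 / (16.0×10⁹ × 8.799×10^-6) = 0.01956 rad.

1.12°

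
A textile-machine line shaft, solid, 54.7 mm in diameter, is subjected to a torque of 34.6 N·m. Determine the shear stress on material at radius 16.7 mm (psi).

95.4 psi

J = πd⁴/32 = π(0.0547)⁴/32 = 8.789×10^-7 m⁴.
Shear stress varies linearly with radius: τ = T·r/J = 34.60 × 0.0167 / 8.789×10^-7 = 6.574×10^5 Pa.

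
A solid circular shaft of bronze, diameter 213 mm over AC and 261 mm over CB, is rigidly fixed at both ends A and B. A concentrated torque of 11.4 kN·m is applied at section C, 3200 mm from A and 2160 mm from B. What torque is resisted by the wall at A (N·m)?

Compatibility: T_A·a/J_AC = T_B·b/J_CB with T_A + T_B = T₀.
J_AC = 2.02×10^-4 m⁴, J_CB = 4.56×10^-4 m⁴, so T_A = T₀·(J_AC/a)/((J_AC/a)+(J_CB/b)) = 2627 N·m, T_B = 8773 N·m.

2630 N·m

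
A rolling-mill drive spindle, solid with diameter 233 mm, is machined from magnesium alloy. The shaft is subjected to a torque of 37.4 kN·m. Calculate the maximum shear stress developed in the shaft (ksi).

J = πd⁴/32 = π(0.233)⁴/32 = 2.894×10^-4 m⁴.
τ_max = T·r/J = 37400 × 0.117 / 2.894×10^-4 = 1.506×10^7 Pa.

2.18 ksi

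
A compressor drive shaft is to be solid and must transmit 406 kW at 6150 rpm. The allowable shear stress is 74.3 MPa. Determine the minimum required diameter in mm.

ω = 2π·6150/60 = 644.0 rad/s, so T = P/ω = 406×10³ / 644.0 = 630.4 N·m.
For a solid shaft τ_max = 16T/(πd³), so d = (16T/(π τ_allow))^(1/3) = (16·630.4/(π·7.43×10^7))^(1/3) = 0.03509 m.

35.1 mm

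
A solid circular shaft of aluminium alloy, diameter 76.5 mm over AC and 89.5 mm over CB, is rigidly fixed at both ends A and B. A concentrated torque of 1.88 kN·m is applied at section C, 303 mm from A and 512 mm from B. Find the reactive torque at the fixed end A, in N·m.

Compatibility: T_A·a/J_AC = T_B·b/J_CB with T_A + T_B = T₀.
J_AC = 3.36×10^-6 m⁴, J_CB = 6.30×10^-6 m⁴, so T_A = T₀·(J_AC/a)/((J_AC/a)+(J_CB/b)) = 891.5 N·m, T_B = 988.5 N·m.

892 N·m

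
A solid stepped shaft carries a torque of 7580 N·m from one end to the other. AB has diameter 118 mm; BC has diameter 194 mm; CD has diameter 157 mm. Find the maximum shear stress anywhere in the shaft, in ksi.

3.41 ksi

Under the same torque, τ_max = 16T/(πd³) is largest where d is smallest — segment AB (d = 118 mm).
τ_max = 16·7580/(π·(0.118)³) = 2.350×10^7 Pa.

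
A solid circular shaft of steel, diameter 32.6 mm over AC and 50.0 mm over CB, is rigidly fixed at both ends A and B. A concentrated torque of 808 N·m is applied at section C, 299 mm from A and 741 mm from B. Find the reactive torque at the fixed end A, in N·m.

Compatibility: T_A·a/J_AC = T_B·b/J_CB with T_A + T_B = T₀.
J_AC = 1.11×10^-7 m⁴, J_CB = 6.14×10^-7 m⁴, so T_A = T₀·(J_AC/a)/((J_AC/a)+(J_CB/b)) = 249.9 N·m, T_B = 558.1 N·m.

250 N·m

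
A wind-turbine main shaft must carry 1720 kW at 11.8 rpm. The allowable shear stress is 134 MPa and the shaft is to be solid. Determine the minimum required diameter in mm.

375 mm

ω = 2π·11.8/60 = 1.236 rad/s, so T = P/ω = 1720×10³ / 1.236 = 1.392e6 N·m.
For a solid shaft τ_max = 16T/(πd³), so d = (16T/(π τ_allow))^(1/3) = (16·1.392e6/(π·1.34×10^8))^(1/3) = 0.3754 m.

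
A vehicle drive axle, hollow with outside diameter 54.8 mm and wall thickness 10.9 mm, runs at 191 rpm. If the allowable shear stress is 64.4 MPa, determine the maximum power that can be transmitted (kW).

J = π(d_o⁴ − d_i⁴)/32 = π(0.0548⁴ − 0.0330⁴)/32 = 7.689×10^-7 m⁴.
T_max = τ_allow·J/r = 6.44×10^7 × 7.689×10^-7 / 0.0274 = 1807 N·m.
ω = 2π·191/60 = 20.00 rad/s, so P_max = T_max·ω = 3.615×10^4 W.

36.1 kW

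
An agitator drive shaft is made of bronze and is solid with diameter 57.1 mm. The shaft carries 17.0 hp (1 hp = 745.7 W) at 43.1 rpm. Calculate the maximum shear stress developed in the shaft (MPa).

76.8 MPa

ω = 2π·43.1/60 = 4.513 rad/s, so T = P/ω = 17.0×745.7 / 4.513 = 2809 N·m.
J = πd⁴/32 = π(0.0571)⁴/32 = 1.044×10^-6 m⁴.
τ_max = T·r/J = 2809 × 0.0285 / 1.044×10^-6 = 7.684×10^7 Pa.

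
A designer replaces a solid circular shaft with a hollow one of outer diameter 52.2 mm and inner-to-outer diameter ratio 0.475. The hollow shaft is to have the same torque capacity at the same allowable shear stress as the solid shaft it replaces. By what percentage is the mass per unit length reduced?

19.8 %

Equal τ_max and T ⇒ the solid shaft needs d_s³ = d_o³(1−k⁴), so d_s = 52.2·(1−0.475⁴)^(1/3) = 51.30 mm.
Area ratio A_h/A_s = d_o²(1−k²)/d_s² = (1−k²)/(1−k⁴)^(2/3) = 0.8018.
Mass saving = 1 − 0.8018 = 19.8 %.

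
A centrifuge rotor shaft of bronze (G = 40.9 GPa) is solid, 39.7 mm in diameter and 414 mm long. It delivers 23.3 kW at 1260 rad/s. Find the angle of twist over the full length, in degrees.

ω = 1260 rad/s, so T = P/ω = 23.3×10³ / 1260 = 18.49 N·m.
J = πd⁴/32 = π(0.0397)⁴/32 = 2.439×10^-7 m⁴.
θ = T·L/(G·J) = 18.49 × 0.414 / (40.9×10⁹ × 2.439×10^-7) = 7.675×10^-4 rad.

0.0440°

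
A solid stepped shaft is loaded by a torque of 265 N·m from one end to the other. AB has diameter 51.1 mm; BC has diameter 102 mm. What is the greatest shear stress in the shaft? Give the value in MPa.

10.1 MPa

Under the same torque, τ_max = 16T/(πd³) is largest where d is smallest — segment AB (d = 51.1 mm).
τ_max = 16·265.0/(π·(0.0511)³) = 1.011×10^7 Pa.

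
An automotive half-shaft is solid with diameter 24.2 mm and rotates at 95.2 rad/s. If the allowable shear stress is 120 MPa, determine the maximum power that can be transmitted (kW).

J = πd⁴/32 = π(0.0242)⁴/32 = 3.367×10^-8 m⁴.
T_max = τ_allow·J/r = 1.20×10^8 × 3.367×10^-8 / 0.0121 = 333.9 N·m.
ω = 95.2 rad/s, so P_max = T_max·ω = 3.179×10^4 W.

31.8 kW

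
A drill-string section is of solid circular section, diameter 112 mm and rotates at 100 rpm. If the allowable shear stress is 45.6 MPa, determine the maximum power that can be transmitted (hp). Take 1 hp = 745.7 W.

177 hp

J = πd⁴/32 = π(0.112)⁴/32 = 1.545×10^-5 m⁴.
T_max = τ_allow·J/r = 4.56×10^7 × 1.545×10^-5 / 0.0560 = 12580 N·m.
ω = 2π·100/60 = 10.47 rad/s, so P_max = T_max·ω = 1.317×10^5 W.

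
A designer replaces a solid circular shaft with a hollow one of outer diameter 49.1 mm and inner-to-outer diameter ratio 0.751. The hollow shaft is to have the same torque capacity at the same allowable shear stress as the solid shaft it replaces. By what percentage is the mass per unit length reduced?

Equal τ_max and T ⇒ the solid shaft needs d_s³ = d_o³(1−k⁴), so d_s = 49.1·(1−0.751⁴)^(1/3) = 43.22 mm.
Area ratio A_h/A_s = d_o²(1−k²)/d_s² = (1−k²)/(1−k⁴)^(2/3) = 0.5628.
Mass saving = 1 − 0.5628 = 43.7 %.

43.7 %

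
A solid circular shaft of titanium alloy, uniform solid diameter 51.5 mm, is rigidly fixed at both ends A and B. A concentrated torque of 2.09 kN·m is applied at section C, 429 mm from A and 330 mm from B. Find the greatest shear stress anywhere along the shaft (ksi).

With uniform GJ and both ends fixed, compatibility θ_AC = θ_CB gives T_A·a = T_B·b, together with T_A + T_B = T₀.
T_A = T₀·b/(a+b) = 2090·330/759.0 = 908.7 N·m; T_B = 1181 N·m.
τ in each portion: τ_AC = 3.39×10^7 Pa, τ_CB = 4.40×10^7 Pa; maximum is in CB.
τ_max = T_CB·r/J = 1181·0.0257/6.91×10^-7 = 4.405×10^7 Pa.

6.39 ksi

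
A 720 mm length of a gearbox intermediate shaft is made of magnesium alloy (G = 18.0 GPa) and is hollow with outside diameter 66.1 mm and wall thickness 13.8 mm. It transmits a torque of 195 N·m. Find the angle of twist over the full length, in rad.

0.00470 rad

J = π(d_o⁴ − d_i⁴)/32 = π(0.0661⁴ − 0.0385⁴)/32 = 1.658×10^-6 m⁴.
θ = T·L/(G·J) = 195.0 × 0.720 / (18.0×10⁹ × 1.658×10^-6) = 4.703×10^-3 rad.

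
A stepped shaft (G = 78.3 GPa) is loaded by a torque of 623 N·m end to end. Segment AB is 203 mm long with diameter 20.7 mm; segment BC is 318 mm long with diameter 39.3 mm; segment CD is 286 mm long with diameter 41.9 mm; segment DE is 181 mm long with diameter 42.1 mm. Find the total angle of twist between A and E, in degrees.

6.45°

J_AB = π(0.0207)⁴/32 = 1.80×10^-8 m⁴; J_BC = π(0.0393)⁴/32 = 2.34×10^-7 m⁴; J_CD = π(0.0419)⁴/32 = 3.03×10^-7 m⁴; J_DE = π(0.0421)⁴/32 = 3.08×10^-7 m⁴.
θ = (T/G)·Σ L_i/J_i = (623.0/78.3×10⁹)·(0.203/1.80×10^-8 + 0.318/2.34×10^-7 + 0.286/3.03×10^-7 + 0.181/3.08×10^-7) = 0.1126 rad.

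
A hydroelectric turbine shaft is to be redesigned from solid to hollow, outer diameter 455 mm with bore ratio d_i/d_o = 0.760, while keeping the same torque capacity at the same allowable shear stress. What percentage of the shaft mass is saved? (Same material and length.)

44.6 %

Equal τ_max and T ⇒ the solid shaft needs d_s³ = d_o³(1−k⁴), so d_s = 455·(1−0.760⁴)^(1/3) = 397.4 mm.
Area ratio A_h/A_s = d_o²(1−k²)/d_s² = (1−k²)/(1−k⁴)^(2/3) = 0.5537.
Mass saving = 1 − 0.5537 = 44.6 %.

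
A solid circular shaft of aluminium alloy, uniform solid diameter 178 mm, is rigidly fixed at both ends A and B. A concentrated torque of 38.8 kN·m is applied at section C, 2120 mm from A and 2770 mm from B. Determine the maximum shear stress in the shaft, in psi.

2880 psi

With uniform GJ and both ends fixed, compatibility θ_AC = θ_CB gives T_A·a = T_B·b, together with T_A + T_B = T₀.
T_A = T₀·b/(a+b) = 38800·2770/4890 = 21980 N·m; T_B = 16820 N·m.
τ in each portion: τ_AC = 1.98×10^7 Pa, τ_CB = 1.52×10^7 Pa; maximum is in AC.
τ_max = T_AC·r/J = 21980·0.0890/9.86×10^-5 = 1.985×10^7 Pa.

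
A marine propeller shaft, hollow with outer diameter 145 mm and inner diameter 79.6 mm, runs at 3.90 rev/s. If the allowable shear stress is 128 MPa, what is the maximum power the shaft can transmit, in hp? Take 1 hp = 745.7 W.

J = π(d_o⁴ − d_i⁴)/32 = π(0.145⁴ − 0.0796⁴)/32 = 3.946×10^-5 m⁴.
T_max = τ_allow·J/r = 1.28×10^8 × 3.946×10^-5 / 0.0725 = 69660 N·m.
ω = 2π·3.90 = 24.50 rad/s, so P_max = T_max·ω = 1.707×10^6 W.

2290 hp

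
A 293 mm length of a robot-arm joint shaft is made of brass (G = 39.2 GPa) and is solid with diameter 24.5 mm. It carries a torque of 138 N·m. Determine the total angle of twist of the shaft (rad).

J = πd⁴/32 = π(0.0245)⁴/32 = 3.537×10^-8 m⁴.
θ = T·L/(G·J) = 138.0 × 0.293 / (39.2×10⁹ × 3.537×10^-8) = 0.02916 rad.

0.0292 rad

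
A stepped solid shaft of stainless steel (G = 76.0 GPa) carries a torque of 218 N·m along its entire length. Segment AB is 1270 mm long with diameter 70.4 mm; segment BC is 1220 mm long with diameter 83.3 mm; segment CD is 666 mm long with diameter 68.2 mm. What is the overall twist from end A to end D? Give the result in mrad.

J_AB = π(0.0704)⁴/32 = 2.41×10^-6 m⁴; J_BC = π(0.0833)⁴/32 = 4.73×10^-6 m⁴; J_CD = π(0.0682)⁴/32 = 2.12×10^-6 m⁴.
θ = (T/G)·Σ L_i/J_i = (218.0/76.0×10⁹)·(1.27/2.41×10^-6 + 1.22/4.73×10^-6 + 0.666/2.12×10^-6) = 3.150×10^-3 rad.

3.15 mrad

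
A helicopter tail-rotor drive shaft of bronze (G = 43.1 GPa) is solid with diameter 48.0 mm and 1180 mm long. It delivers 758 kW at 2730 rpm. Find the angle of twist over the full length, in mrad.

139 mrad

ω = 2π·2730/60 = 285.9 rad/s, so T = P/ω = 758×10³ / 285.9 = 2651 N·m.
J = πd⁴/32 = π(0.0480)⁴/32 = 5.212×10^-7 m⁴.
θ = T·L/(G·J) = 2651 × 1.18 / (43.1×10⁹ × 5.212×10^-7) = 0.1393 rad.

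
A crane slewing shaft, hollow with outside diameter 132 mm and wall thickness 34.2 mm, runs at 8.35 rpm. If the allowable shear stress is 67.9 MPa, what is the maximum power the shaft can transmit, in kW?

25.4 kW

J = π(d_o⁴ − d_i⁴)/32 = π(0.132⁴ − 0.0636⁴)/32 = 2.820×10^-5 m⁴.
T_max = τ_allow·J/r = 6.79×10^7 × 2.820×10^-5 / 0.0660 = 29010 N·m.
ω = 2π·8.35/60 = 0.8744 rad/s, so P_max = T_max·ω = 2.537×10^4 W.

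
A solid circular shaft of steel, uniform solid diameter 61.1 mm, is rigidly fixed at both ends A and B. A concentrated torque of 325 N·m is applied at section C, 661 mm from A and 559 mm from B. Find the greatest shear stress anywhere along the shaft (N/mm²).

With uniform GJ and both ends fixed, compatibility θ_AC = θ_CB gives T_A·a = T_B·b, together with T_A + T_B = T₀.
T_A = T₀·b/(a+b) = 325.0·559/1220 = 148.9 N·m; T_B = 176.1 N·m.
τ in each portion: τ_AC = 3.32×10^6 Pa, τ_CB = 3.93×10^6 Pa; maximum is in CB.
τ_max = T_CB·r/J = 176.1·0.0306/1.37×10^-6 = 3.932×10^6 Pa.

3.93 N/mm²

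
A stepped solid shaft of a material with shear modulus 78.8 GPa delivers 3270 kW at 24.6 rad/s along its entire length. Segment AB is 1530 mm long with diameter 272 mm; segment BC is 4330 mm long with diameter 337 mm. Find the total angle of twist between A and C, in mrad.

10.6 mrad

ω = 24.6 rad/s, so T = P/ω = 3270×10³ / 24.60 = 132900 N·m.
J_AB = π(0.272)⁴/32 = 5.37×10^-4 m⁴; J_BC = π(0.337)⁴/32 = 1.27×10^-3 m⁴.
θ = (T/G)·Σ L_i/J_i = (132900/78.8×10⁹)·(1.53/5.37×10^-4 + 4.33/1.27×10^-3) = 0.01057 rad.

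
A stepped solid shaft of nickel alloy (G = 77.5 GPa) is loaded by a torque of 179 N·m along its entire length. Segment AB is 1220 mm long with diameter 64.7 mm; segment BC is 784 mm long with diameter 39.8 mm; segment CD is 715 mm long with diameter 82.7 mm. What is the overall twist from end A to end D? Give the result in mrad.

J_AB = π(0.0647)⁴/32 = 1.72×10^-6 m⁴; J_BC = π(0.0398)⁴/32 = 2.46×10^-7 m⁴; J_CD = π(0.0827)⁴/32 = 4.59×10^-6 m⁴.
θ = (T/G)·Σ L_i/J_i = (179.0/77.5×10⁹)·(1.22/1.72×10^-6 + 0.784/2.46×10^-7 + 0.715/4.59×10^-6) = 9.348×10^-3 rad.

9.35 mrad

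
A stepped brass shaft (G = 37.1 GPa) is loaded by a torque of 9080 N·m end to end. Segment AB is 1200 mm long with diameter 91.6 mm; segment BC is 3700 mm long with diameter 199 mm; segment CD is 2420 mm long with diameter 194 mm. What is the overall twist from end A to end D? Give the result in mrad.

J_AB = π(0.0916)⁴/32 = 6.91×10^-6 m⁴; J_BC = π(0.199)⁴/32 = 1.54×10^-4 m⁴; J_CD = π(0.194)⁴/32 = 1.39×10^-4 m⁴.
θ = (T/G)·Σ L_i/J_i = (9080/37.1×10⁹)·(1.20/6.91×10^-6 + 3.70/1.54×10^-4 + 2.42/1.39×10^-4) = 0.05263 rad.

52.6 mrad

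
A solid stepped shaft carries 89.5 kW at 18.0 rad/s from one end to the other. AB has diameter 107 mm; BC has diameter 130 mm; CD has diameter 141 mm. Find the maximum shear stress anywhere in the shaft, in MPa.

ω = 18.0 rad/s, so T = P/ω = 89.5×10³ / 18.00 = 4972 N·m.
Under the same torque, τ_max = 16T/(πd³) is largest where d is smallest — segment AB (d = 107 mm).
τ_max = 16·4972/(π·(0.107)³) = 2.067×10^7 Pa.

20.7 MPa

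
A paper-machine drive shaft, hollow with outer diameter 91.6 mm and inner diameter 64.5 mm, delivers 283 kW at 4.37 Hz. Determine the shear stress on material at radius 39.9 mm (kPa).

78900 kPa

ω = 2π·4.37 = 27.46 rad/s, so T = P/ω = 283×10³ / 27.46 = 10310 N·m.
J = π(d_o⁴ − d_i⁴)/32 = π(0.0916⁴ − 0.0645⁴)/32 = 5.212×10^-6 m⁴.
Shear stress varies linearly with radius: τ = T·r/J = 10310 × 0.0399 / 5.212×10^-6 = 7.890×10^7 Pa.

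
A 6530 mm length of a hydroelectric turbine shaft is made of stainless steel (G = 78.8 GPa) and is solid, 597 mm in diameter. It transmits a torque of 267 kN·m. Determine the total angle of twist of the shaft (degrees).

0.102°

J = πd⁴/32 = π(0.597)⁴/32 = 0.01247 m⁴.
θ = T·L/(G·J) = 267000 × 6.53 / (78.8×10⁹ × 0.01247) = 1.774×10^-3 rad.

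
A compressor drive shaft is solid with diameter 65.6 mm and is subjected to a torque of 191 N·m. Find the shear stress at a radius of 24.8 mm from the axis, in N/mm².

J = πd⁴/32 = π(0.0656)⁴/32 = 1.818×10^-6 m⁴.
Shear stress varies linearly with radius: τ = T·r/J = 191.0 × 0.0248 / 1.818×10^-6 = 2.605×10^6 Pa.

2.61 N/mm²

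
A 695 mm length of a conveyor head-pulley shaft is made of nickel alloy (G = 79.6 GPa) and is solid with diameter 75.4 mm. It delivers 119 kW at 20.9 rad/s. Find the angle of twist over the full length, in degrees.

ω = 20.9 rad/s, so T = P/ω = 119×10³ / 20.90 = 5694 N·m.
J = πd⁴/32 = π(0.0754)⁴/32 = 3.173×10^-6 m⁴.
θ = T·L/(G·J) = 5694 × 0.695 / (79.6×10⁹ × 3.173×10^-6) = 0.01567 rad.

0.898°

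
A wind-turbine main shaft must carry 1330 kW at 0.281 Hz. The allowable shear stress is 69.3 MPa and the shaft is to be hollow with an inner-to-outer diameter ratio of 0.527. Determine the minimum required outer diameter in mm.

391 mm

ω = 2π·0.281 = 1.766 rad/s, so T = P/ω = 1330×10³ / 1.766 = 753300 N·m.
For a hollow shaft with d_i/d_o = 0.527: τ_max = 16T/(π d_o³ (1−k⁴)), so d_o = [16T/(π τ_allow (1−k⁴))]^(1/3) = [16·753300/(π·6.93×10^7·0.9229)]^(1/3) = 0.3915 m.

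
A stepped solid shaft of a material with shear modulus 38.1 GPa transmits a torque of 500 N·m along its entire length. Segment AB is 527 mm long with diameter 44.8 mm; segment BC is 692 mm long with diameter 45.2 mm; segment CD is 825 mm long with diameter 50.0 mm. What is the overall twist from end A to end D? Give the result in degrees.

J_AB = π(0.0448)⁴/32 = 3.95×10^-7 m⁴; J_BC = π(0.0452)⁴/32 = 4.10×10^-7 m⁴; J_CD = π(0.0500)⁴/32 = 6.14×10^-7 m⁴.
θ = (T/G)·Σ L_i/J_i = (500.0/38.1×10⁹)·(0.527/3.95×10^-7 + 0.692/4.10×10^-7 + 0.825/6.14×10^-7) = 0.05729 rad.

3.28°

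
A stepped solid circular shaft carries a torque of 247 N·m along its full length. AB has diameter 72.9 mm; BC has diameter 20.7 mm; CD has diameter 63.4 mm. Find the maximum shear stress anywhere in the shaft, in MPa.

Under the same torque, τ_max = 16T/(πd³) is largest where d is smallest — segment BC (d = 20.7 mm).
τ_max = 16·247.0/(π·(0.0207)³) = 1.418×10^8 Pa.

142 MPa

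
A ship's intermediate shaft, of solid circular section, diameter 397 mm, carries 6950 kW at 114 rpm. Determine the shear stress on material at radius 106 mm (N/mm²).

ω = 2π·114/60 = 11.94 rad/s, so T = P/ω = 6950×10³ / 11.94 = 582200 N·m.
J = πd⁴/32 = π(0.397)⁴/32 = 2.439×10^-3 m⁴.
Shear stress varies linearly with radius: τ = T·r/J = 582200 × 0.106 / 2.439×10^-3 = 2.530×10^7 Pa.

25.3 N/mm²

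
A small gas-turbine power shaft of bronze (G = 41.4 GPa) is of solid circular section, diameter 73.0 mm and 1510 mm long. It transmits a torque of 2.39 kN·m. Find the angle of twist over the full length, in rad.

0.0313 rad

J = πd⁴/32 = π(0.0730)⁴/32 = 2.788×10^-6 m⁴.
θ = T·L/(G·J) = 2390 × 1.51 / (41.4×10⁹ × 2.788×10^-6) = 0.03127 rad.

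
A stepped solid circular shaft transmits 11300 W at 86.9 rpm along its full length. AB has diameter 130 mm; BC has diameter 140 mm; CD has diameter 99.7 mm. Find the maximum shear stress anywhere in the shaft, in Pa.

ω = 2π·86.9/60 = 9.100 rad/s, so T = P/ω = 11300 / 9.100 = 1242 N·m.
Under the same torque, τ_max = 16T/(πd³) is largest where d is smallest — segment CD (d = 99.7 mm).
τ_max = 16·1242/(π·(0.0997)³) = 6.381×10^6 Pa.

6.38e6 Pa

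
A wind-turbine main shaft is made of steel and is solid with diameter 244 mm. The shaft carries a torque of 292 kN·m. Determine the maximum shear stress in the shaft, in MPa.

J = πd⁴/32 = π(0.244)⁴/32 = 3.480×10^-4 m⁴.
τ_max = T·r/J = 292000 × 0.122 / 3.480×10^-4 = 1.024×10^8 Pa.

102 MPa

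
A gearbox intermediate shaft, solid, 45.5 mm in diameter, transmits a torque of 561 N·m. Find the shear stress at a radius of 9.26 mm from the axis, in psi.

1790 psi

J = πd⁴/32 = π(0.0455)⁴/32 = 4.208×10^-7 m⁴.
Shear stress varies linearly with radius: τ = T·r/J = 561.0 × 0.00926 / 4.208×10^-7 = 1.235×10^7 Pa.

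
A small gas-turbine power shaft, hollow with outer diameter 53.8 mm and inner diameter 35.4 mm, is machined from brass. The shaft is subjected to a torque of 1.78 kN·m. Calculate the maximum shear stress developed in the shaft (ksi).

J = π(d_o⁴ − d_i⁴)/32 = π(0.0538⁴ − 0.0354⁴)/32 = 6.683×10^-7 m⁴.
τ_max = T·r/J = 1780 × 0.0269 / 6.683×10^-7 = 7.165×10^7 Pa.

10.4 ksi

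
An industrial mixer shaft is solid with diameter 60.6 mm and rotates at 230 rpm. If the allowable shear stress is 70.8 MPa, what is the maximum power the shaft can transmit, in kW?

74.5 kW

J = πd⁴/32 = π(0.0606)⁴/32 = 1.324×10^-6 m⁴.
T_max = τ_allow·J/r = 7.08×10^7 × 1.324×10^-6 / 0.0303 = 3094 N·m.
ω = 2π·230/60 = 24.09 rad/s, so P_max = T_max·ω = 7.451×10^4 W.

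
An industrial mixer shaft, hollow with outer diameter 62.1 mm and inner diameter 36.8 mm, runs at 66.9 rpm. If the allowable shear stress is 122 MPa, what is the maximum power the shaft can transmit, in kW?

35.2 kW

J = π(d_o⁴ − d_i⁴)/32 = π(0.0621⁴ − 0.0368⁴)/32 = 1.280×10^-6 m⁴.
T_max = τ_allow·J/r = 1.22×10^8 × 1.280×10^-6 / 0.0311 = 5029 N·m.
ω = 2π·66.9/60 = 7.006 rad/s, so P_max = T_max·ω = 3.523×10^4 W.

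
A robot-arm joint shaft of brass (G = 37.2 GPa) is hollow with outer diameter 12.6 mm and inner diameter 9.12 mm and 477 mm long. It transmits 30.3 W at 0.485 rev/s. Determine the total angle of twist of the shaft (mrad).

71.0 mrad

ω = 2π·0.485 = 3.047 rad/s, so T = P/ω = 30.3 / 3.047 = 9.943 N·m.
J = π(d_o⁴ − d_i⁴)/32 = π(0.0126⁴ − 0.00912⁴)/32 = 1.795×10^-9 m⁴.
θ = T·L/(G·J) = 9.943 × 0.477 / (37.2×10⁹ × 1.795×10^-9) = 0.07102 rad.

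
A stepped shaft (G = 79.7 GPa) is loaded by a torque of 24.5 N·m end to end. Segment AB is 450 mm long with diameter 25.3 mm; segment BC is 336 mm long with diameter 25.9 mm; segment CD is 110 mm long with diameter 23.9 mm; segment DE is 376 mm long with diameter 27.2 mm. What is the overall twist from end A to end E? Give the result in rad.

J_AB = π(0.0253)⁴/32 = 4.02×10^-8 m⁴; J_BC = π(0.0259)⁴/32 = 4.42×10^-8 m⁴; J_CD = π(0.0239)⁴/32 = 3.20×10^-8 m⁴; J_DE = π(0.0272)⁴/32 = 5.37×10^-8 m⁴.
θ = (T/G)·Σ L_i/J_i = (24.50/79.7×10⁹)·(0.450/4.02×10^-8 + 0.336/4.42×10^-8 + 0.110/3.20×10^-8 + 0.376/5.37×10^-8) = 8.984×10^-3 rad.

0.00898 rad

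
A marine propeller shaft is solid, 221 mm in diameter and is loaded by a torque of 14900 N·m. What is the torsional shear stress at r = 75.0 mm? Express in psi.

J = πd⁴/32 = π(0.221)⁴/32 = 2.342×10^-4 m⁴.
Shear stress varies linearly with radius: τ = T·r/J = 14900 × 0.0750 / 2.342×10^-4 = 4.772×10^6 Pa.

692 psi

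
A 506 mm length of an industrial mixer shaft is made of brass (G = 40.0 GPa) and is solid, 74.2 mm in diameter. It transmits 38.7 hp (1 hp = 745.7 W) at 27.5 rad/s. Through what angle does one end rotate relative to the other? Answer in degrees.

0.256°

ω = 27.5 rad/s, so T = P/ω = 38.7×745.7 / 27.50 = 1049 N·m.
J = πd⁴/32 = π(0.0742)⁴/32 = 2.976×10^-6 m⁴.
θ = T·L/(G·J) = 1049 × 0.506 / (40.0×10⁹ × 2.976×10^-6) = 4.461×10^-3 rad.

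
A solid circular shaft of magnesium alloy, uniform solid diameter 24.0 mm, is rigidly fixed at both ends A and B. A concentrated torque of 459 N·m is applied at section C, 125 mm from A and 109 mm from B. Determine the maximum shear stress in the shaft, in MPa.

With uniform GJ and both ends fixed, compatibility θ_AC = θ_CB gives T_A·a = T_B·b, together with T_A + T_B = T₀.
T_A = T₀·b/(a+b) = 459.0·109/234.0 = 213.8 N·m; T_B = 245.2 N·m.
τ in each portion: τ_AC = 7.88×10^7 Pa, τ_CB = 9.03×10^7 Pa; maximum is in CB.
τ_max = T_CB·r/J = 245.2·0.0120/3.26×10^-8 = 9.033×10^7 Pa.

90.3 MPa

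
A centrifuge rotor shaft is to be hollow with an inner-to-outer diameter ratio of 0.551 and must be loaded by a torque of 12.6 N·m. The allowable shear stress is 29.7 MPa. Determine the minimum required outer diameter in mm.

13.4 mm

For a hollow shaft with d_i/d_o = 0.551: τ_max = 16T/(π d_o³ (1−k⁴)), so d_o = [16T/(π τ_allow (1−k⁴))]^(1/3) = [16·12.60/(π·2.97×10^7·0.9078)]^(1/3) = 0.01335 m.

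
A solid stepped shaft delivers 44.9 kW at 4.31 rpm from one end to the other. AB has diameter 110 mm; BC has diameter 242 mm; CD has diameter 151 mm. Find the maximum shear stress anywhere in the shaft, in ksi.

ω = 2π·4.31/60 = 0.4513 rad/s, so T = P/ω = 44.9×10³ / 0.4513 = 99480 N·m.
Under the same torque, τ_max = 16T/(πd³) is largest where d is smallest — segment AB (d = 110 mm).
τ_max = 16·99480/(π·(0.110)³) = 3.807×10^8 Pa.

55.2 ksi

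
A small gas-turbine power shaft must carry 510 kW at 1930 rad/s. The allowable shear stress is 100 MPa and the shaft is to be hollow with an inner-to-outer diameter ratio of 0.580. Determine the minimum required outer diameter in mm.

ω = 1930 rad/s, so T = P/ω = 510×10³ / 1930 = 264.2 N·m.
For a hollow shaft with d_i/d_o = 0.580: τ_max = 16T/(π d_o³ (1−k⁴)), so d_o = [16T/(π τ_allow (1−k⁴))]^(1/3) = [16·264.2/(π·1.00×10^8·0.8868)]^(1/3) = 0.02476 m.

24.8 mm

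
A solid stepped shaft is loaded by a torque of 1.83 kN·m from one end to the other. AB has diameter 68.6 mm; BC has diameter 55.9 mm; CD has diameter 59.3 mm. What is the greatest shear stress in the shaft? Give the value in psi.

7740 psi

Under the same torque, τ_max = 16T/(πd³) is largest where d is smallest — segment BC (d = 55.9 mm).
τ_max = 16·1830/(π·(0.0559)³) = 5.336×10^7 Pa.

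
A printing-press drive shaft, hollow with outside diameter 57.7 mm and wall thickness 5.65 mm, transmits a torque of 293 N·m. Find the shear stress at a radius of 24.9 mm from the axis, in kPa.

11500 kPa

J = π(d_o⁴ − d_i⁴)/32 = π(0.0577⁴ − 0.0464⁴)/32 = 6.331×10^-7 m⁴.
Shear stress varies linearly with radius: τ = T·r/J = 293.0 × 0.0249 / 6.331×10^-7 = 1.152×10^7 Pa.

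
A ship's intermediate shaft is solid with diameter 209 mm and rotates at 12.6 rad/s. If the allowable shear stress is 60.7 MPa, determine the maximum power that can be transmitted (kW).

J = πd⁴/32 = π(0.209)⁴/32 = 1.873×10^-4 m⁴.
T_max = τ_allow·J/r = 6.07×10^7 × 1.873×10^-4 / 0.104 = 108800 N·m.
ω = 12.6 rad/s, so P_max = T_max·ω = 1.371×10^6 W.

1370 kW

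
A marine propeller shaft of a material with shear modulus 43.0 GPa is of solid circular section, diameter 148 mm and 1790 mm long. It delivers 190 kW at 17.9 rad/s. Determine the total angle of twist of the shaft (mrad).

ω = 17.9 rad/s, so T = P/ω = 190×10³ / 17.90 = 10610 N·m.
J = πd⁴/32 = π(0.148)⁴/32 = 4.710×10^-5 m⁴.
θ = T·L/(G·J) = 10610 × 1.79 / (43.0×10⁹ × 4.710×10^-5) = 9.381×10^-3 rad.

9.38 mrad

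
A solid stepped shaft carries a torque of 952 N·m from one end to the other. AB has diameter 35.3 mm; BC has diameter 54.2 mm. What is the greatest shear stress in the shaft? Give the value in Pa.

Under the same torque, τ_max = 16T/(πd³) is largest where d is smallest — segment AB (d = 35.3 mm).
τ_max = 16·952.0/(π·(0.0353)³) = 1.102×10^8 Pa.

1.10e8 Pa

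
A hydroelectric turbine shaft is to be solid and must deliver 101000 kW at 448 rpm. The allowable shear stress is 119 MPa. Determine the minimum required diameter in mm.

ω = 2π·448/60 = 46.91 rad/s, so T = P/ω = 101000×10³ / 46.91 = 2.153e6 N·m.
For a solid shaft τ_max = 16T/(πd³), so d = (16T/(π τ_allow))^(1/3) = (16·2.153e6/(π·1.19×10^8))^(1/3) = 0.4517 m.

452 mm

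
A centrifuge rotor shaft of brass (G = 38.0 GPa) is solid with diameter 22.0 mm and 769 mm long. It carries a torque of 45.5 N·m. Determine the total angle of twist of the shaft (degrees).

J = πd⁴/32 = π(0.0220)⁴/32 = 2.300×10^-8 m⁴.
θ = T·L/(G·J) = 45.50 × 0.769 / (38.0×10⁹ × 2.300×10^-8) = 0.04004 rad.

2.29°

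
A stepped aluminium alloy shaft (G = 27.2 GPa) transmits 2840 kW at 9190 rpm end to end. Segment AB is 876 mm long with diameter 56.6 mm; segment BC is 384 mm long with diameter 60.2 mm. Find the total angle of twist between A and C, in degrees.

7.26°

ω = 2π·9190/60 = 962.4 rad/s, so T = P/ω = 2840×10³ / 962.4 = 2951 N·m.
J_AB = π(0.0566)⁴/32 = 1.01×10^-6 m⁴; J_BC = π(0.0602)⁴/32 = 1.29×10^-6 m⁴.
θ = (T/G)·Σ L_i/J_i = (2951/27.2×10⁹)·(0.876/1.01×10^-6 + 0.384/1.29×10^-6) = 0.1266 rad.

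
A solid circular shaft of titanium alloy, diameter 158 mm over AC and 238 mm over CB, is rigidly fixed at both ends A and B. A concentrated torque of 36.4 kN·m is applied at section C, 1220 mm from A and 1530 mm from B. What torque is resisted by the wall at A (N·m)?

Compatibility: T_A·a/J_AC = T_B·b/J_CB with T_A + T_B = T₀.
J_AC = 6.12×10^-5 m⁴, J_CB = 3.15×10^-4 m⁴, so T_A = T₀·(J_AC/a)/((J_AC/a)+(J_CB/b)) = 7130 N·m, T_B = 29270 N·m.

7130 N·m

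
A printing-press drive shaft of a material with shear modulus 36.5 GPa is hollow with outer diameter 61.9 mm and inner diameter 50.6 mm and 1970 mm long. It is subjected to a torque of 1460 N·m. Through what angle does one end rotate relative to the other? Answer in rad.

J = π(d_o⁴ − d_i⁴)/32 = π(0.0619⁴ − 0.0506⁴)/32 = 7.977×10^-7 m⁴.
θ = T·L/(G·J) = 1460 × 1.97 / (36.5×10⁹ × 7.977×10^-7) = 0.09878 rad.

0.0988 rad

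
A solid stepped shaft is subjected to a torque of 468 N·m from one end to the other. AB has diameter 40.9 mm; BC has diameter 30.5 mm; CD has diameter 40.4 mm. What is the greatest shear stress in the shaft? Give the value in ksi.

12.2 ksi

Under the same torque, τ_max = 16T/(πd³) is largest where d is smallest — segment BC (d = 30.5 mm).
τ_max = 16·468.0/(π·(0.0305)³) = 8.401×10^7 Pa.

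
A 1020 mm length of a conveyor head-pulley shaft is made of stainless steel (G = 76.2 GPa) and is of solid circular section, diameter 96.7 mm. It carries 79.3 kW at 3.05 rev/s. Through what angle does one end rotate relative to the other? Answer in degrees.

0.370°

ω = 2π·3.05 = 19.16 rad/s, so T = P/ω = 79.3×10³ / 19.16 = 4138 N·m.
J = πd⁴/32 = π(0.0967)⁴/32 = 8.584×10^-6 m⁴.
θ = T·L/(G·J) = 4138 × 1.02 / (76.2×10⁹ × 8.584×10^-6) = 6.453×10^-3 rad.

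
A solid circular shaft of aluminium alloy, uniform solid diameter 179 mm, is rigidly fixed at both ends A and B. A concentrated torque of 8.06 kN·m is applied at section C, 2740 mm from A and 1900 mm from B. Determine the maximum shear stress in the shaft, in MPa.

4.23 MPa

With uniform GJ and both ends fixed, compatibility θ_AC = θ_CB gives T_A·a = T_B·b, together with T_A + T_B = T₀.
T_A = T₀·b/(a+b) = 8060·1900/4640 = 3300 N·m; T_B = 4760 N·m.
τ in each portion: τ_AC = 2.93×10^6 Pa, τ_CB = 4.23×10^6 Pa; maximum is in CB.
τ_max = T_CB·r/J = 4760·0.0895/1.01×10^-4 = 4.226×10^6 Pa.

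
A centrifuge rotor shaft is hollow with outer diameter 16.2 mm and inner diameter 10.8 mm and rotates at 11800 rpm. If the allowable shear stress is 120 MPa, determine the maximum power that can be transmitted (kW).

99.3 kW

J = π(d_o⁴ − d_i⁴)/32 = π(0.0162⁴ − 0.0108⁴)/32 = 5.426×10^-9 m⁴.
T_max = τ_allow·J/r = 1.20×10^8 × 5.426×10^-9 / 0.00810 = 80.39 N·m.
ω = 2π·11800/60 = 1236 rad/s, so P_max = T_max·ω = 9.933×10^4 W.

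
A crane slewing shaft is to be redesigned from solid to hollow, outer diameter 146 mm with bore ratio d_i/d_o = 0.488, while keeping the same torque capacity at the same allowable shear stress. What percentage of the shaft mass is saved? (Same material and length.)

20.8 %

Equal τ_max and T ⇒ the solid shaft needs d_s³ = d_o³(1−k⁴), so d_s = 146·(1−0.488⁴)^(1/3) = 143.2 mm.
Area ratio A_h/A_s = d_o²(1−k²)/d_s² = (1−k²)/(1−k⁴)^(2/3) = 0.7921.
Mass saving = 1 − 0.7921 = 20.8 %.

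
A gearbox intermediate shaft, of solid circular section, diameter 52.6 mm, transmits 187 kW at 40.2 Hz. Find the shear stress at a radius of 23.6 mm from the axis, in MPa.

ω = 2π·40.2 = 252.6 rad/s, so T = P/ω = 187×10³ / 252.6 = 740.3 N·m.
J = πd⁴/32 = π(0.0526)⁴/32 = 7.515×10^-7 m⁴.
Shear stress varies linearly with radius: τ = T·r/J = 740.3 × 0.0236 / 7.515×10^-7 = 2.325×10^7 Pa.

23.2 MPa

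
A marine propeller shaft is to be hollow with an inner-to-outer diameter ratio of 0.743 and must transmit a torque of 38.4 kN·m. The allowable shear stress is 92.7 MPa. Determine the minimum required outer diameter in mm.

For a hollow shaft with d_i/d_o = 0.743: τ_max = 16T/(π d_o³ (1−k⁴)), so d_o = [16T/(π τ_allow (1−k⁴))]^(1/3) = [16·38400/(π·9.27×10^7·0.6952)]^(1/3) = 0.1448 m.

145 mm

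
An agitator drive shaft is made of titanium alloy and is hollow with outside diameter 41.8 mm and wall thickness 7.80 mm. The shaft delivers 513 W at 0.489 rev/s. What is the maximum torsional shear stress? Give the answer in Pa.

ω = 2π·0.489 = 3.072 rad/s, so T = P/ω = 513 / 3.072 = 167.0 N·m.
J = π(d_o⁴ − d_i⁴)/32 = π(0.0418⁴ − 0.0262⁴)/32 = 2.535×10^-7 m⁴.
τ_max = T·r/J = 167.0 × 0.0209 / 2.535×10^-7 = 1.377×10^7 Pa.

1.38e7 Pa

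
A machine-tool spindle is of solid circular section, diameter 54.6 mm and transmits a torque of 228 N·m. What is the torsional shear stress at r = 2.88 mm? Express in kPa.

J = πd⁴/32 = π(0.0546)⁴/32 = 8.725×10^-7 m⁴.
Shear stress varies linearly with radius: τ = T·r/J = 228.0 × 0.00288 / 8.725×10^-7 = 7.526×10^5 Pa.

753 kPa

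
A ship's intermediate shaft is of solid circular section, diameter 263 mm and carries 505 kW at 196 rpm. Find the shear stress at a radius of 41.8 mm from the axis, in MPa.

ω = 2π·196/60 = 20.53 rad/s, so T = P/ω = 505×10³ / 20.53 = 24600 N·m.
J = πd⁴/32 = π(0.263)⁴/32 = 4.697×10^-4 m⁴.
Shear stress varies linearly with radius: τ = T·r/J = 24600 × 0.0418 / 4.697×10^-4 = 2.190×10^6 Pa.

2.19 MPa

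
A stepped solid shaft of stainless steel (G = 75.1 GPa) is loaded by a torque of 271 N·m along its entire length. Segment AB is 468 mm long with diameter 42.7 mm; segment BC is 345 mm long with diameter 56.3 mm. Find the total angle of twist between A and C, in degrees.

J_AB = π(0.0427)⁴/32 = 3.26×10^-7 m⁴; J_BC = π(0.0563)⁴/32 = 9.86×10^-7 m⁴.
θ = (T/G)·Σ L_i/J_i = (271.0/75.1×10⁹)·(0.468/3.26×10^-7 + 0.345/9.86×10^-7) = 6.437×10^-3 rad.

0.369°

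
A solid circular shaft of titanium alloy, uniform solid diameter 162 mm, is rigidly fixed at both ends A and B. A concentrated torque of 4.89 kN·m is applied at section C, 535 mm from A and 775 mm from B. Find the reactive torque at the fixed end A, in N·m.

With uniform GJ and both ends fixed, compatibility θ_AC = θ_CB gives T_A·a = T_B·b, together with T_A + T_B = T₀.
T_A = T₀·b/(a+b) = 4890·775/1310 = 2893 N·m; T_B = 1997 N·m.

2890 N·m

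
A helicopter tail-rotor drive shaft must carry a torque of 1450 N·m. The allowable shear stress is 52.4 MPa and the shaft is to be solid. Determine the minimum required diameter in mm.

For a solid shaft τ_max = 16T/(πd³), so d = (16T/(π τ_allow))^(1/3) = (16·1450/(π·5.24×10^7))^(1/3) = 0.05204 m.

52.0 mm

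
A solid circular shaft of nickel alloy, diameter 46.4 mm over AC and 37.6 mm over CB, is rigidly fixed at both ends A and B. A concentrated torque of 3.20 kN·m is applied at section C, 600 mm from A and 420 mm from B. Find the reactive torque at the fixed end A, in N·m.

1980 N·m

Compatibility: T_A·a/J_AC = T_B·b/J_CB with T_A + T_B = T₀.
J_AC = 4.55×10^-7 m⁴, J_CB = 1.96×10^-7 m⁴, so T_A = T₀·(J_AC/a)/((J_AC/a)+(J_CB/b)) = 1980 N·m, T_B = 1220 N·m.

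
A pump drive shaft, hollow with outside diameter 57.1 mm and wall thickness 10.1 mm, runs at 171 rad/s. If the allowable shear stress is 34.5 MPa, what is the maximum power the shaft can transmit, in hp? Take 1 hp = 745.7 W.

J = π(d_o⁴ − d_i⁴)/32 = π(0.0571⁴ − 0.0369⁴)/32 = 8.616×10^-7 m⁴.
T_max = τ_allow·J/r = 3.45×10^7 × 8.616×10^-7 / 0.0285 = 1041 N·m.
ω = 171 rad/s, so P_max = T_max·ω = 1.780×10^5 W.

239 hp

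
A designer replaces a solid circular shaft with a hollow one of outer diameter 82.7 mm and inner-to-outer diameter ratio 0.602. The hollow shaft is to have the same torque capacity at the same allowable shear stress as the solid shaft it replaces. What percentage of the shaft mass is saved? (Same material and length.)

30.0 %

Equal τ_max and T ⇒ the solid shaft needs d_s³ = d_o³(1−k⁴), so d_s = 82.7·(1−0.602⁴)^(1/3) = 78.91 mm.
Area ratio A_h/A_s = d_o²(1−k²)/d_s² = (1−k²)/(1−k⁴)^(2/3) = 0.7003.
Mass saving = 1 − 0.7003 = 30.0 %.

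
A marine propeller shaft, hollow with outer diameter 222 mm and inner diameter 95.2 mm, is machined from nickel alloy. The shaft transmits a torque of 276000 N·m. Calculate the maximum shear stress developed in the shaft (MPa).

J = π(d_o⁴ − d_i⁴)/32 = π(0.222⁴ − 0.0952⁴)/32 = 2.304×10^-4 m⁴.
τ_max = T·r/J = 276000 × 0.111 / 2.304×10^-4 = 1.330×10^8 Pa.

133 MPa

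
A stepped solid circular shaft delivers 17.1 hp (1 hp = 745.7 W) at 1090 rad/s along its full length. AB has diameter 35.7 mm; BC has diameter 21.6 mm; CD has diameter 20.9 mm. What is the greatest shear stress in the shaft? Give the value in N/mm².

6.53 N/mm²

ω = 1090 rad/s, so T = P/ω = 17.1×745.7 / 1090 = 11.70 N·m.
Under the same torque, τ_max = 16T/(πd³) is largest where d is smallest — segment CD (d = 20.9 mm).
τ_max = 16·11.70/(π·(0.0209)³) = 6.526×10^6 Pa.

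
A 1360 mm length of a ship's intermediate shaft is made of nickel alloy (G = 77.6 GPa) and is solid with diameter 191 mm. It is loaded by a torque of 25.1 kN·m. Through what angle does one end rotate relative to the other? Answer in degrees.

0.193°

J = πd⁴/32 = π(0.191)⁴/32 = 1.307×10^-4 m⁴.
θ = T·L/(G·J) = 25100 × 1.36 / (77.6×10⁹ × 1.307×10^-4) = 3.367×10^-3 rad.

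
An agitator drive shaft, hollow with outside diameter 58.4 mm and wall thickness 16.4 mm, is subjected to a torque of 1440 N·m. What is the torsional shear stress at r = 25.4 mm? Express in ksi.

J = π(d_o⁴ − d_i⁴)/32 = π(0.0584⁴ − 0.0256⁴)/32 = 1.100×10^-6 m⁴.
Shear stress varies linearly with radius: τ = T·r/J = 1440 × 0.0254 / 1.100×10^-6 = 3.326×10^7 Pa.

4.82 ksi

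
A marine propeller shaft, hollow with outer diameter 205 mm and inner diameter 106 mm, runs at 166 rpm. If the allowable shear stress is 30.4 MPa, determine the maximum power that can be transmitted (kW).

830 kW

J = π(d_o⁴ − d_i⁴)/32 = π(0.205⁴ − 0.106⁴)/32 = 1.610×10^-4 m⁴.
T_max = τ_allow·J/r = 3.04×10^7 × 1.610×10^-4 / 0.102 = 47750 N·m.
ω = 2π·166/60 = 17.38 rad/s, so P_max = T_max·ω = 8.300×10^5 W.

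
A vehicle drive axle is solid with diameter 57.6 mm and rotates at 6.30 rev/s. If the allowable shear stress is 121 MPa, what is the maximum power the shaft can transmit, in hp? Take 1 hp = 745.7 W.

241 hp

J = πd⁴/32 = π(0.0576)⁴/32 = 1.081×10^-6 m⁴.
T_max = τ_allow·J/r = 1.21×10^8 × 1.081×10^-6 / 0.0288 = 4540 N·m.
ω = 2π·6.30 = 39.58 rad/s, so P_max = T_max·ω = 1.797×10^5 W.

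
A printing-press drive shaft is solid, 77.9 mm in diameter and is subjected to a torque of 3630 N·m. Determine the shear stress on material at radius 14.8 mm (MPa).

J = πd⁴/32 = π(0.0779)⁴/32 = 3.615×10^-6 m⁴.
Shear stress varies linearly with radius: τ = T·r/J = 3630 × 0.0148 / 3.615×10^-6 = 1.486×10^7 Pa.

14.9 MPa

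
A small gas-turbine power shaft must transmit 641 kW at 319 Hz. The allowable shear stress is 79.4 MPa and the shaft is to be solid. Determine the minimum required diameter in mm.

ω = 2π·319 = 2004 rad/s, so T = P/ω = 641×10³ / 2004 = 319.8 N·m.
For a solid shaft τ_max = 16T/(πd³), so d = (16T/(π τ_allow))^(1/3) = (16·319.8/(π·7.94×10^7))^(1/3) = 0.02737 m.

27.4 mm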